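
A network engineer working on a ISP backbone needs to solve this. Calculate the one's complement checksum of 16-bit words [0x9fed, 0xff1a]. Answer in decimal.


Given words: [0x9fed, 0xff1a]
Step 1: Sum all words
Raw sum = 40941 + 65306 = 106247
Step 2: Fold carry: (40711 + 1) = 40712
One's complement = ~40712 & 0xFFFF = 24823

24823


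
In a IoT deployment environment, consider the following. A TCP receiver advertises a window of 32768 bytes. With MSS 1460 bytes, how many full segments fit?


Given: RWND = 32768 bytes, MSS = 1460 bytes
Full segments = floor(RWND / MSS)
Full segments = floor(32768 / 1460)
Full segments = floor(22.4438) = 22

22


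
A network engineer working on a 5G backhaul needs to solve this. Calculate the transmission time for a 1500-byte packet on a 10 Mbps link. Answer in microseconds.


Given: packet = 1500 bytes, bandwidth = 10 Mbps
Packet in bits = 1500 * 8 = 12000 bits
Bandwidth = 10 * 10^6 = 10000000 bps
Time = 12000 / 10000000 seconds
Time in us = 12000 * 10^6 / 10000000 = 1200

1200


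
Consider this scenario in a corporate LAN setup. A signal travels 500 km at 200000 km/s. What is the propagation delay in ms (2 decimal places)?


Given: distance = 500 km, speed = 200000 km/s
Delay = distance / speed = 500 / 200000 seconds
Delay in ms = 500 * 1000 / 200000
Delay = 2.5000 ms
Rounded to 2 dp = 2.50 ms

2.50


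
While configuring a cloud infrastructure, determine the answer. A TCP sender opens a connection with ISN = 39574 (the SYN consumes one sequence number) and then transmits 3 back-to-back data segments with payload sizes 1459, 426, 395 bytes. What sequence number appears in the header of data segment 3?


The SYN occupies sequence number ISN = 39574, so the first data byte is ISN + 1 = 39575.
SEQ of data segment i = (ISN + 1) + sum of payload sizes of segments 1..i-1.
Segment 1: SEQ = 39575, payload = 1459 bytes
Segment 2: SEQ = 41034, payload = 426 bytes
Segment 3: SEQ = 41460, payload = 395 bytes
SEQ of segment 3 = 39575 + 1459 + 426 = 41460

41460


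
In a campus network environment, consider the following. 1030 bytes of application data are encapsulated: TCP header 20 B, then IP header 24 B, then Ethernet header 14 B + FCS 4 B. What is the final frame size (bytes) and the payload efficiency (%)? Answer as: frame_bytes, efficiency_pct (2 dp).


TCP segment = 1030 + 20 = 1050 B
IP packet = 1050 + 24 = 1074 B
Ethernet frame = 1074 + 14 + 4 = 1092 B
Efficiency = app / frame = 1030 / 1092 = 0.943223 = 94.3223% -> 94.32% (2 dp)

1092, 94.32


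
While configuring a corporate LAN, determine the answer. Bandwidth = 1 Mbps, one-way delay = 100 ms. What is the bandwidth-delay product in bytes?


Given: bandwidth = 1 Mbps, delay = 100 ms
BDP in bits = 1 * 10^6 * 100 / 1000
BDP in bits = 100000
BDP in bytes = 100000 / 8 = 12500

12500


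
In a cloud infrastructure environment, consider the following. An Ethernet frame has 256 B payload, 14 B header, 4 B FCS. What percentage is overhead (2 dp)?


Given: payload = 256 B, header = 14 B, trailer = 4 B
Overhead bytes = header + trailer = 14 + 4 = 18
Total frame = payload + overhead = 256 + 18 = 274
Overhead % = 18 / 274 * 100 = 6.5693% -> 6.57% (2 dp)

6.57


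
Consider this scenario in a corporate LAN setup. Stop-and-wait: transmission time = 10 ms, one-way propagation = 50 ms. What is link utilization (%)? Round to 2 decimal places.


Given: Ttrans = 10 ms, Tprop = 50 ms
RTT = 2 * Tprop = 2 * 50 = 100 ms
U = Ttrans / (Ttrans + RTT)
U = 10 / (10 + 100)
U = 10 / 110 = 0.090909
U% = 9.09%

9.09


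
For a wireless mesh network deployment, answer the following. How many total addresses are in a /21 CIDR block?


Given: CIDR prefix /21
Host bits = 32 - 21 = 11
Total addresses = 2^11 = 2048

2048


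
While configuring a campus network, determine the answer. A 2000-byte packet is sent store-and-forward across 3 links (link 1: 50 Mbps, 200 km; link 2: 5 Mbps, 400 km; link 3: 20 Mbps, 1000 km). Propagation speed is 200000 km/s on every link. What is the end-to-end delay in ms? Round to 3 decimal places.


Packet = 2000 bytes = 16000 bits. Store-and-forward: sum (t_trans + t_prop) per link.
Link 1: t_trans = 16000/(50*10^6) s = 0.3200 ms; t_prop = 200/200000 s = 1.0000 ms; subtotal = 1.3200 ms
Link 2: t_trans = 16000/(5*10^6) s = 3.2000 ms; t_prop = 400/200000 s = 2.0000 ms; subtotal = 5.2000 ms
Link 3: t_trans = 16000/(20*10^6) s = 0.8000 ms; t_prop = 1000/200000 s = 5.0000 ms; subtotal = 5.8000 ms
End-to-end = 1.3200 + 5.2000 + 5.8000 = 12.3200 ms -> 12.320 ms (3 dp)

12.320


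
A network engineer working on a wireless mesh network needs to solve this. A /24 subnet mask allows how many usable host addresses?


Given: subnet mask /24
Host bits = 32 - 24 = 8
Total addresses = 2^8 = 256
Usable hosts = 256 - 2 (network + broadcast) = 254

254


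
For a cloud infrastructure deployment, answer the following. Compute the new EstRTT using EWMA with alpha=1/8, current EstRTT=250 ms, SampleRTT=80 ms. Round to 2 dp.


Given: EstRTT = 250 ms, SampleRTT = 80 ms, alpha = 1/8
New EstRTT = (1 - alpha) * EstRTT + alpha * SampleRTT
(7/8) * 250 = 218.75
(1/8) * 80 = 10
New EstRTT = 218.75 + 10 = 228.75 ms -> 228.75 ms (2 dp)

228.75


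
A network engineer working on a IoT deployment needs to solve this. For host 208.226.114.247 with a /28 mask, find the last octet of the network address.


Given: IP = 208.226.114.247, prefix = /28
Subnet mask = 255.255.255.240
Last octet of IP: 247
Last octet of mask: 240
Network last octet = 247 AND 240 = 240

240


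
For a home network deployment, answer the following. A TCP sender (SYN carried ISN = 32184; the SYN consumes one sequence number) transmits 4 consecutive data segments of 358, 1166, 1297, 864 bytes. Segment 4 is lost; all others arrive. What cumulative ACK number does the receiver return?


SYN uses sequence number 32184; first data byte = ISN + 1 = 32185.
Segment 1: SEQ = 32185, len = 358 B, covers [32185, 32542]
Segment 2: SEQ = 32543, len = 1166 B, covers [32543, 33708]
Segment 3: SEQ = 33709, len = 1297 B, covers [33709, 35005]
Segment 4: SEQ = 35006, len = 864 B, covers [35006, 35869] [LOST]
In-order data received: bytes [32185, 35005] (segments 1..3).
Segment 4 missing -> gap begins at byte 35006.
Cumulative ACK = next expected in-order byte = 32185 + 358 + 1166 + 1297 = 35006

35006


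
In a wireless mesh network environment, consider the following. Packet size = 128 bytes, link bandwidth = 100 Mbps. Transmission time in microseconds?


Given: packet = 128 bytes, bandwidth = 100 Mbps
Packet in bits = 128 * 8 = 1024 bits
Bandwidth = 100 * 10^6 = 100000000 bps
Time = 1024 / 100000000 seconds
Time in us = 1024 * 10^6 / 100000000 = 10.24

10.24


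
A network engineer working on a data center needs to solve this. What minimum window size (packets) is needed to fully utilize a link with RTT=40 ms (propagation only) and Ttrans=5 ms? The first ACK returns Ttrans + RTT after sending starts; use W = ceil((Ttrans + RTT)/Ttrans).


Given: Ttrans = 5 ms, RTT = 40 ms (= 2 * Tprop, Tprop = 20 ms)
Time until first ACK returns = Ttrans + RTT = 5 + 40 = 45 ms
Need W * Ttrans >= Ttrans + RTT  ->  W >= (Ttrans + RTT) / Ttrans
(Ttrans + RTT) / Ttrans = 45 / 5 = 9
W_min = ceil(9) = 9

9


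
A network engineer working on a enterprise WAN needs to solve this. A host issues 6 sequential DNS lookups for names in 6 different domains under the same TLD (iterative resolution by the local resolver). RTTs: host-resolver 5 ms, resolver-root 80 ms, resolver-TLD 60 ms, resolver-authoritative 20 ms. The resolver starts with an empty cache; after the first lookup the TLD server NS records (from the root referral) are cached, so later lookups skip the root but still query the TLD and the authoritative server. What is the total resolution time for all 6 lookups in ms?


Lookup 1 (cold cache): local + root + TLD + auth = 5 + 80 + 60 + 20 = 165 ms
Lookups 2..6 (TLD NS cached -> skip root; new domain -> still ask TLD and auth): local + TLD + auth = 5 + 60 + 20 = 85 ms each
Remaining 5 lookups: 5 * 85 = 425 ms
Total = 165 + 425 = 590 ms

590


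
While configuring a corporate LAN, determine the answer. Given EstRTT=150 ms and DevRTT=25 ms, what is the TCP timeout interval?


Given: EstRTT = 150 ms, DevRTT = 25 ms
Timeout = EstRTT + 4 * DevRTT
4 * DevRTT = 4 * 25 = 100
Timeout = 150 + 100 = 250 ms

250


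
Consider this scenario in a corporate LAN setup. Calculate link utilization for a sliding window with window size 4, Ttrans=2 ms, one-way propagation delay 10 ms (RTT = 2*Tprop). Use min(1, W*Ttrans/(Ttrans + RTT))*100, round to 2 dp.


Given: W = 4, Ttrans = 2 ms, RTT = 20 ms (= 2 * Tprop, Tprop = 10 ms)
Cycle time = Ttrans + RTT = 2 + 20 = 22 ms (first packet sent until its ACK returns)
W * Ttrans = 4 * 2 = 8 ms of sending per cycle
W * Ttrans / (Ttrans + RTT) = 8 / 22 = 0.363636
U = min(1, 0.363636) = 0.363636
U% = 36.36%

36.36


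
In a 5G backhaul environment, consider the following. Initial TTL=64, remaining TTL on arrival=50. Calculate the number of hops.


Given: initial TTL = 64, received TTL = 50
Hops = initial TTL - received TTL
Hops = 64 - 50 = 14

14


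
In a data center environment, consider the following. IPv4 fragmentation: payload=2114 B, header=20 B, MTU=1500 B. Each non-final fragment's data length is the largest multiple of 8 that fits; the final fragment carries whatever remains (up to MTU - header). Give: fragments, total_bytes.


Max data per non-final fragment = floor((MTU - header)/8)*8 = floor((1500 - 20)/8)*8 = floor(1480/8)*8 = 1480 B
Final fragment needs no 8-byte alignment: it can carry up to MTU - header = 1480 B
Non-final fragments needed = ceil((payload - 1480) / 1480) = ceil(634/1480) = ceil(0.4284) = 1
Number of fragments = 1 + 1 = 2
Fragment sizes (data): 1 * 1480 B + 634 B (last, 634 <= 1480 OK)
Total bytes sent = payload + n_frags * header = 2114 + 2*20 = 2114 + 40 = 2154 B

2, 2154


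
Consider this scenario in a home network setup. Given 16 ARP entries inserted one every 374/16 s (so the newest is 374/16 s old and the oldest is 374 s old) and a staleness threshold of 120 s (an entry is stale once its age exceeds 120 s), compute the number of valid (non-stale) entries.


Ages are k * 374/16 s for k = 1..16 (spacing = 23.3750 s).
Entry k is valid iff k * 374/16 <= 120 iff k <= 16 * 120 / 374 = 5.1337
n_valid = floor(5.1337) = 5
(n_stale = 16 - 5 = 11)

5


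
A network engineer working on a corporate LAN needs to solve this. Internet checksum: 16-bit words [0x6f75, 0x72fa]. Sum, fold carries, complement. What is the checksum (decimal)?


Given words: [0x6f75, 0x72fa]
Step 1: Sum all words
Raw sum = 28533 + 29434 = 57967
One's complement = ~57967 & 0xFFFF = 7568

7568


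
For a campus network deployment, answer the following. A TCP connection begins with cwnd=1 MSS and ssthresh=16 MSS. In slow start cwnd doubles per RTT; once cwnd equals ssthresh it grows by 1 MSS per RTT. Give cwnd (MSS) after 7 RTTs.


RTT 0: cwnd = 1 MSS (initial)
RTT 1: cwnd = 2 MSS (slow start, doubled)
RTT 2: cwnd = 4 MSS (slow start, doubled)
RTT 3: cwnd = 8 MSS (slow start, doubled)
RTT 4: cwnd = 16 MSS (slow start, doubled)
RTT 5: cwnd = 17 MSS (congestion avoidance, +1)
RTT 6: cwnd = 18 MSS (congestion avoidance, +1)
RTT 7: cwnd = 19 MSS (congestion avoidance, +1)

19


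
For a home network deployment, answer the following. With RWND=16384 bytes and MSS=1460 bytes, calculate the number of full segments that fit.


Given: RWND = 16384 bytes, MSS = 1460 bytes
Full segments = floor(RWND / MSS)
Full segments = floor(16384 / 1460)
Full segments = floor(11.2219) = 11

11


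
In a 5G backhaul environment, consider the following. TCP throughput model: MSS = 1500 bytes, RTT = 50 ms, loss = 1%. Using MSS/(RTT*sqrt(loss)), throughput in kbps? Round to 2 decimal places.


Given: MSS = 1500 bytes, RTT = 50 ms, loss = 1%
RTT in seconds = 50 / 1000 = 0.05
Loss rate = 1% = 0.01
sqrt(loss) = sqrt(0.01) = 0.1
Throughput (bytes/s) = 1500 / (0.05 * 0.1) = 300000.0000
Throughput (kbps) = 300000.0000 * 8 / 1000 = 2400.000000 -> 2400.00 kbps (2 dp)

2400.00


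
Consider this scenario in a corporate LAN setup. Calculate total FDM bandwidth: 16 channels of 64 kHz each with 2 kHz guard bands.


Given: 16 channels, 64 kHz each, guard = 2 kHz
Channel bandwidth = 16 * 64 = 1024 kHz
Guard bands = 15 gaps * 2 kHz = 30 kHz
Total = 1024 + 30 = 1054 kHz

1054


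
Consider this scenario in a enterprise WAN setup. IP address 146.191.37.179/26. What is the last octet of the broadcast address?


Given: IP = 146.191.37.179, prefix = /26
Host bits = 32 - 26 = 6
Network last octet = 179 AND mask = 128
Host part size = 2^6 - 1 = 63
Broadcast last octet = 128 OR 63 = 191

191


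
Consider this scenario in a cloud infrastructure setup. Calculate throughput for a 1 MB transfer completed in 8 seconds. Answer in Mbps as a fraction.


Given: file = 1 MB, time = 8 s
File in Mb = 1 * 8 = 8 Mb
Throughput = 8 / 8 Mbps
Throughput = 1 Mbps

1


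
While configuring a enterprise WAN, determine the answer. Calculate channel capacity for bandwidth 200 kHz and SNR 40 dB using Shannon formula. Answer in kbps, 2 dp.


Given: B = 200 kHz, SNR = 40 dB
SNR linear = 10^(40/10) = 10000
1 + SNR = 10001
log2(10001) = 13.2878566418
C = 200 * 1000 * 13.2878566418 = 2657571.3284 bps
C = 2657.571328 kbps -> 2657.57 kbps (2 dp)

2657.57


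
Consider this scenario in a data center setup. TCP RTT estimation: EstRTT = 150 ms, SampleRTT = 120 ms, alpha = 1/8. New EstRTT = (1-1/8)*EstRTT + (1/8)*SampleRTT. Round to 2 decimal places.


Given: EstRTT = 150 ms, SampleRTT = 120 ms, alpha = 1/8
New EstRTT = (1 - alpha) * EstRTT + alpha * SampleRTT
(7/8) * 150 = 131.25
(1/8) * 120 = 15
New EstRTT = 131.25 + 15 = 146.25 ms -> 146.25 ms (2 dp)

146.25


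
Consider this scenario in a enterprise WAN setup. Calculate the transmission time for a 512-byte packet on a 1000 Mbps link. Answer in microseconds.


Given: packet = 512 bytes, bandwidth = 1000 Mbps
Packet in bits = 512 * 8 = 4096 bits
Bandwidth = 1000 * 10^6 = 1000000000 bps
Time = 4096 / 1000000000 seconds
Time in us = 4096 * 10^6 / 1000000000 = 4.096

4.096


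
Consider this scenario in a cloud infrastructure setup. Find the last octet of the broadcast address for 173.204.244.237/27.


Given: IP = 173.204.244.237, prefix = /27
Host bits = 32 - 27 = 5
Network last octet = 237 AND mask = 224
Host part size = 2^5 - 1 = 31
Broadcast last octet = 224 OR 31 = 255

255


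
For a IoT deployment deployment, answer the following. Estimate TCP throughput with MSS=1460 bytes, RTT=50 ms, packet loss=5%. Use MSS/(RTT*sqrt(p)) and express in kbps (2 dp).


Given: MSS = 1460 bytes, RTT = 50 ms, loss = 5%
RTT in seconds = 50 / 1000 = 0.05
Loss rate = 5% = 0.05
sqrt(loss) = sqrt(0.05) = 0.223606797750
Throughput (bytes/s) = 1460 / (0.05 * 0.223606797750) = 130586.3699
Throughput (kbps) = 130586.3699 * 8 / 1000 = 1044.690959 -> 1044.69 kbps (2 dp)

1044.69


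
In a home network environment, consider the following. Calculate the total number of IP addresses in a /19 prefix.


Given: CIDR prefix /19
Host bits = 32 - 19 = 13
Total addresses = 2^13 = 8192

8192


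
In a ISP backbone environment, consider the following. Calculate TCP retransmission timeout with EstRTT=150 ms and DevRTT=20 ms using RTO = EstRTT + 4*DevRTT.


Given: EstRTT = 150 ms, DevRTT = 20 ms
Timeout = EstRTT + 4 * DevRTT
4 * DevRTT = 4 * 20 = 80
Timeout = 150 + 80 = 230 ms

230


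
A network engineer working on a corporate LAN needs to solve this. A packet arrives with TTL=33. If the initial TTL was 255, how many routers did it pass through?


Given: initial TTL = 255, received TTL = 33
Hops = initial TTL - received TTL
Hops = 255 - 33 = 222

222


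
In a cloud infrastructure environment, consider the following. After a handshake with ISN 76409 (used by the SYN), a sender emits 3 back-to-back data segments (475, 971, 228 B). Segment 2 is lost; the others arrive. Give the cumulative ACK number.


SYN uses sequence number 76409; first data byte = ISN + 1 = 76410.
Segment 1: SEQ = 76410, len = 475 B, covers [76410, 76884]
Segment 2: SEQ = 76885, len = 971 B, covers [76885, 77855] [LOST]
Segment 3: SEQ = 77856, len = 228 B, covers [77856, 78083]
In-order data received: bytes [76410, 76884] (segments 1..1).
Segment 2 missing -> gap begins at byte 76885; later segments buffered out of order.
Cumulative ACK = next expected in-order byte = 76410 + 475 = 76885

76885


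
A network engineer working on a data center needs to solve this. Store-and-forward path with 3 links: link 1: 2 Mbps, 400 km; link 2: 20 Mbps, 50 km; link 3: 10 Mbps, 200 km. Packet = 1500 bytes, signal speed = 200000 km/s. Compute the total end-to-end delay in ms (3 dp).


Packet = 1500 bytes = 12000 bits. Store-and-forward: sum (t_trans + t_prop) per link.
Link 1: t_trans = 12000/(2*10^6) s = 6.0000 ms; t_prop = 400/200000 s = 2.0000 ms; subtotal = 8.0000 ms
Link 2: t_trans = 12000/(20*10^6) s = 0.6000 ms; t_prop = 50/200000 s = 0.2500 ms; subtotal = 0.8500 ms
Link 3: t_trans = 12000/(10*10^6) s = 1.2000 ms; t_prop = 200/200000 s = 1.0000 ms; subtotal = 2.2000 ms
End-to-end = 8.0000 + 0.8500 + 2.2000 = 11.0500 ms -> 11.050 ms (3 dp)

11.050


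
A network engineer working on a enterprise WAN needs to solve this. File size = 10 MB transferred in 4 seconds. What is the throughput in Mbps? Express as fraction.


Given: file = 10 MB, time = 4 s
File in Mb = 10 * 8 = 80 Mb
Throughput = 80 / 4 Mbps
Throughput = 20 Mbps

20


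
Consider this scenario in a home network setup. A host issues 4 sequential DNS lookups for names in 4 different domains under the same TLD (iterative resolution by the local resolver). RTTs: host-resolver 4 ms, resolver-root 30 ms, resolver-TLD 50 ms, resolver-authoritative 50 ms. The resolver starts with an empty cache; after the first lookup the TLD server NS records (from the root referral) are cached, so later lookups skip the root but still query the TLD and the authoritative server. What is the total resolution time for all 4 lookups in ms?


Lookup 1 (cold cache): local + root + TLD + auth = 4 + 30 + 50 + 50 = 134 ms
Lookups 2..4 (TLD NS cached -> skip root; new domain -> still ask TLD and auth): local + TLD + auth = 4 + 50 + 50 = 104 ms each
Remaining 3 lookups: 3 * 104 = 312 ms
Total = 134 + 312 = 446 ms

446


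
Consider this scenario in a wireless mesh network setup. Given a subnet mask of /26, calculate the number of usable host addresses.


Given: subnet mask /26
Host bits = 32 - 26 = 6
Total addresses = 2^6 = 64
Usable hosts = 64 - 2 (network + broadcast) = 62

62


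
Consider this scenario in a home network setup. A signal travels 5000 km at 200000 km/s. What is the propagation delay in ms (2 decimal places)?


Given: distance = 5000 km, speed = 200000 km/s
Delay = distance / speed = 5000 / 200000 seconds
Delay in ms = 5000 * 1000 / 200000
Delay = 25.0000 ms
Rounded to 2 dp = 25.00 ms

25.00


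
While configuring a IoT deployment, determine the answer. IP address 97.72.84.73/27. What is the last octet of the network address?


Given: IP = 97.72.84.73, prefix = /27
Subnet mask = 255.255.255.224
Last octet of IP: 73
Last octet of mask: 224
Network last octet = 73 AND 224 = 64

64


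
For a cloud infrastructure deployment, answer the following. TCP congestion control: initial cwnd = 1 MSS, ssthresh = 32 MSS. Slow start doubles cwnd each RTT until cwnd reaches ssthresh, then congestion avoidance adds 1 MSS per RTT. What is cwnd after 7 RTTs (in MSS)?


RTT 0: cwnd = 1 MSS (initial)
RTT 1: cwnd = 2 MSS (slow start, doubled)
RTT 2: cwnd = 4 MSS (slow start, doubled)
RTT 3: cwnd = 8 MSS (slow start, doubled)
RTT 4: cwnd = 16 MSS (slow start, doubled)
RTT 5: cwnd = 32 MSS (slow start, doubled)
RTT 6: cwnd = 33 MSS (congestion avoidance, +1)
RTT 7: cwnd = 34 MSS (congestion avoidance, +1)

34


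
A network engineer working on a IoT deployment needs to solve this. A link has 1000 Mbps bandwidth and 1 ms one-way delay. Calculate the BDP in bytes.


Given: bandwidth = 1000 Mbps, delay = 1 ms
BDP in bits = 1000 * 10^6 * 1 / 1000
BDP in bits = 1000000
BDP in bytes = 1000000 / 8 = 125000

125000


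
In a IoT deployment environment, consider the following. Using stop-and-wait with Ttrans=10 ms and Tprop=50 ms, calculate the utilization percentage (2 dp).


Given: Ttrans = 10 ms, Tprop = 50 ms
RTT = 2 * Tprop = 2 * 50 = 100 ms
U = Ttrans / (Ttrans + RTT)
U = 10 / (10 + 100)
U = 10 / 110 = 0.090909
U% = 9.09%

9.09


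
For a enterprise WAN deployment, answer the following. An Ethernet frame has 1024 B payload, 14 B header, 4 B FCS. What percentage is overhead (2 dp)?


Given: payload = 1024 B, header = 14 B, trailer = 4 B
Overhead bytes = header + trailer = 14 + 4 = 18
Total frame = payload + overhead = 1024 + 18 = 1042
Overhead % = 18 / 1042 * 100 = 1.7274% -> 1.73% (2 dp)

1.73


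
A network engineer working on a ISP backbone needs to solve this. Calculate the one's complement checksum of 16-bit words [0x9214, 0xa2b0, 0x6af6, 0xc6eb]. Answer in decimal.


Given words: [0x9214, 0xa2b0, 0x6af6, 0xc6eb]
Step 1: Sum all words
Raw sum = 37396 + 41648 + 27382 + 50923 = 157349
Step 2: Fold carry: (26277 + 2) = 26279
One's complement = ~26279 & 0xFFFF = 39256

39256


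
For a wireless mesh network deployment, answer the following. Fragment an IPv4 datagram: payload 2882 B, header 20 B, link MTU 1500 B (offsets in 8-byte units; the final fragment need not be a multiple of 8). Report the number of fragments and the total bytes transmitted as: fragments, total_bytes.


Max data per non-final fragment = floor((MTU - header)/8)*8 = floor((1500 - 20)/8)*8 = floor(1480/8)*8 = 1480 B
Final fragment needs no 8-byte alignment: it can carry up to MTU - header = 1480 B
Non-final fragments needed = ceil((payload - 1480) / 1480) = ceil(1402/1480) = ceil(0.9473) = 1
Number of fragments = 1 + 1 = 2
Fragment sizes (data): 1 * 1480 B + 1402 B (last, 1402 <= 1480 OK)
Total bytes sent = payload + n_frags * header = 2882 + 2*20 = 2882 + 40 = 2922 B

2, 2922


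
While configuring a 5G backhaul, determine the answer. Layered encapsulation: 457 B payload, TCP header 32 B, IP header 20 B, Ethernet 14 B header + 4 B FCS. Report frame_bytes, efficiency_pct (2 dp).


TCP segment = 457 + 32 = 489 B
IP packet = 489 + 20 = 509 B
Ethernet frame = 509 + 14 + 4 = 527 B
Efficiency = app / frame = 457 / 527 = 0.867173 = 86.7173% -> 86.72% (2 dp)

527, 86.72


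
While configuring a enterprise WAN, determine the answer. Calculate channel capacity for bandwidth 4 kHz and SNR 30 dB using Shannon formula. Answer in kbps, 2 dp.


Given: B = 4 kHz, SNR = 30 dB
SNR linear = 10^(30/10) = 1000
1 + SNR = 1001
log2(1001) = 9.9672262588
C = 4 * 1000 * 9.9672262588 = 39868.9050 bps
C = 39.868905 kbps -> 39.87 kbps (2 dp)

39.87


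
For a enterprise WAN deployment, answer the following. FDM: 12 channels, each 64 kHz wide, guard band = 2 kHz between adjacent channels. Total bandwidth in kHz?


Given: 12 channels, 64 kHz each, guard = 2 kHz
Channel bandwidth = 12 * 64 = 768 kHz
Guard bands = 11 gaps * 2 kHz = 22 kHz
Total = 768 + 22 = 790 kHz

790


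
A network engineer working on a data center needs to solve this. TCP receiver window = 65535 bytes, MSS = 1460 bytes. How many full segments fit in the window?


Given: RWND = 65535 bytes, MSS = 1460 bytes
Full segments = floor(RWND / MSS)
Full segments = floor(65535 / 1460)
Full segments = floor(44.887) = 44

44


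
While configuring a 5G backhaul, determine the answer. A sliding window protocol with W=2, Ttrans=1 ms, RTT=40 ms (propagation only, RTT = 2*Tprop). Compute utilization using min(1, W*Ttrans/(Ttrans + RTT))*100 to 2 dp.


Given: W = 2, Ttrans = 1 ms, RTT = 40 ms (= 2 * Tprop, Tprop = 20 ms)
Cycle time = Ttrans + RTT = 1 + 40 = 41 ms (first packet sent until its ACK returns)
W * Ttrans = 2 * 1 = 2 ms of sending per cycle
W * Ttrans / (Ttrans + RTT) = 2 / 41 = 0.048780
U = min(1, 0.048780) = 0.048780
U% = 4.88%

4.88


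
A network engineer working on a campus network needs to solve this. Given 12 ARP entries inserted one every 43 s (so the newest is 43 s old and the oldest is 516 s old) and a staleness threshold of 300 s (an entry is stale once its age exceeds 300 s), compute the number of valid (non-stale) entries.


Ages are k * 516/12 s for k = 1..12 (spacing = 43.0000 s).
Entry k is valid iff k * 516/12 <= 300 iff k <= 12 * 300 / 516 = 6.9767
n_valid = floor(6.9767) = 6
(n_stale = 12 - 6 = 6)

6


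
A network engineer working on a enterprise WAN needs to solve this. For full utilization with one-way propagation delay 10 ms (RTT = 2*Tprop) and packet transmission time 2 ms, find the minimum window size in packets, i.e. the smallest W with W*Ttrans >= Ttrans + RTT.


Given: Ttrans = 2 ms, RTT = 20 ms (= 2 * Tprop, Tprop = 10 ms)
Time until first ACK returns = Ttrans + RTT = 2 + 20 = 22 ms
Need W * Ttrans >= Ttrans + RTT  ->  W >= (Ttrans + RTT) / Ttrans
(Ttrans + RTT) / Ttrans = 22 / 2 = 11
W_min = ceil(11) = 11

11


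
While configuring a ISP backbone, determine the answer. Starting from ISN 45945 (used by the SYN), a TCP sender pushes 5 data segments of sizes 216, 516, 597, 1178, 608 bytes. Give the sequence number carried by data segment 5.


The SYN occupies sequence number ISN = 45945, so the first data byte is ISN + 1 = 45946.
SEQ of data segment i = (ISN + 1) + sum of payload sizes of segments 1..i-1.
Segment 1: SEQ = 45946, payload = 216 bytes
Segment 2: SEQ = 46162, payload = 516 bytes
Segment 3: SEQ = 46678, payload = 597 bytes
Segment 4: SEQ = 47275, payload = 1178 bytes
Segment 5: SEQ = 48453, payload = 608 bytes
SEQ of segment 5 = 45946 + 216 + 516 + 597 + 1178 = 48453

48453


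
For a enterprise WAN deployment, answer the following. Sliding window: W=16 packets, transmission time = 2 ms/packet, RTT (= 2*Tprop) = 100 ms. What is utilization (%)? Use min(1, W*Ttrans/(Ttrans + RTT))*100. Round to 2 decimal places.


Given: W = 16, Ttrans = 2 ms, RTT = 100 ms (= 2 * Tprop, Tprop = 50 ms)
Cycle time = Ttrans + RTT = 2 + 100 = 102 ms (first packet sent until its ACK returns)
W * Ttrans = 16 * 2 = 32 ms of sending per cycle
W * Ttrans / (Ttrans + RTT) = 32 / 102 = 0.313725
U = min(1, 0.313725) = 0.313725
U% = 31.37%

31.37


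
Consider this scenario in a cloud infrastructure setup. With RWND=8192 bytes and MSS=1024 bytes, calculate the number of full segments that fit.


Given: RWND = 8192 bytes, MSS = 1024 bytes
Full segments = floor(RWND / MSS)
Full segments = floor(8192 / 1024)
Full segments = floor(8.0) = 8

8


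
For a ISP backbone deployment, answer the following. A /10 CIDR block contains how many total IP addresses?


Given: CIDR prefix /10
Host bits = 32 - 10 = 22
Total addresses = 2^22 = 4194304

4194304


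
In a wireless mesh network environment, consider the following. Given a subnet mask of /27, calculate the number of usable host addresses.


Given: subnet mask /27
Host bits = 32 - 27 = 5
Total addresses = 2^5 = 32
Usable hosts = 32 - 2 (network + broadcast) = 30

30


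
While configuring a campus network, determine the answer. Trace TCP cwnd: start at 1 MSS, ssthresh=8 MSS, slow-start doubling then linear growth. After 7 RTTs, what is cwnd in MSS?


RTT 0: cwnd = 1 MSS (initial)
RTT 1: cwnd = 2 MSS (slow start, doubled)
RTT 2: cwnd = 4 MSS (slow start, doubled)
RTT 3: cwnd = 8 MSS (slow start, doubled)
RTT 4: cwnd = 9 MSS (congestion avoidance, +1)
RTT 5: cwnd = 10 MSS (congestion avoidance, +1)
RTT 6: cwnd = 11 MSS (congestion avoidance, +1)
RTT 7: cwnd = 12 MSS (congestion avoidance, +1)

12


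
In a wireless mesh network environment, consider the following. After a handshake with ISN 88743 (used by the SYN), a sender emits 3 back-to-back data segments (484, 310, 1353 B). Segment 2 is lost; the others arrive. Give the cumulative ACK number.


SYN uses sequence number 88743; first data byte = ISN + 1 = 88744.
Segment 1: SEQ = 88744, len = 484 B, covers [88744, 89227]
Segment 2: SEQ = 89228, len = 310 B, covers [89228, 89537] [LOST]
Segment 3: SEQ = 89538, len = 1353 B, covers [89538, 90890]
In-order data received: bytes [88744, 89227] (segments 1..1).
Segment 2 missing -> gap begins at byte 89228; later segments buffered out of order.
Cumulative ACK = next expected in-order byte = 88744 + 484 = 89228

89228


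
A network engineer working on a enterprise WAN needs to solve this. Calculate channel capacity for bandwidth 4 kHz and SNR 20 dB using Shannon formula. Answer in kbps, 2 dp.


Given: B = 4 kHz, SNR = 20 dB
SNR linear = 10^(20/10) = 100
1 + SNR = 101
log2(101) = 6.6582114828
C = 4 * 1000 * 6.6582114828 = 26632.8459 bps
C = 26.632846 kbps -> 26.63 kbps (2 dp)

26.63


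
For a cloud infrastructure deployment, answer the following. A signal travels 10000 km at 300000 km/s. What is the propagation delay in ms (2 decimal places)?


Given: distance = 10000 km, speed = 300000 km/s
Delay = distance / speed = 10000 / 300000 seconds
Delay in ms = 10000 * 1000 / 300000
Delay = 33.3333 ms
Rounded to 2 dp = 33.33 ms

33.33


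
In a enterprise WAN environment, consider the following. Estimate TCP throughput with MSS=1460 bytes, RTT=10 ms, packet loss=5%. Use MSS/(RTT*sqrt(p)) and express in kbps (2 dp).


Given: MSS = 1460 bytes, RTT = 10 ms, loss = 5%
RTT in seconds = 10 / 1000 = 0.01
Loss rate = 5% = 0.05
sqrt(loss) = sqrt(0.05) = 0.223606797750
Throughput (bytes/s) = 1460 / (0.01 * 0.223606797750) = 652931.8494
Throughput (kbps) = 652931.8494 * 8 / 1000 = 5223.454795 -> 5223.45 kbps (2 dp)

5223.45


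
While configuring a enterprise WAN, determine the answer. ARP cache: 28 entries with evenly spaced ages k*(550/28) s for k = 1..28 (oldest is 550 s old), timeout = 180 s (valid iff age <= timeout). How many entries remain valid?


Ages are k * 550/28 s for k = 1..28 (spacing = 19.6429 s).
Entry k is valid iff k * 550/28 <= 180 iff k <= 28 * 180 / 550 = 9.1636
n_valid = floor(9.1636) = 9
(n_stale = 28 - 9 = 19)

9


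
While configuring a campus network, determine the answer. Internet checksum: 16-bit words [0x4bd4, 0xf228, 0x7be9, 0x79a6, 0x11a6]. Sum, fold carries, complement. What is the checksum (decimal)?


Given words: [0x4bd4, 0xf228, 0x7be9, 0x79a6, 0x11a6]
Step 1: Sum all words
Raw sum = 19412 + 61992 + 31721 + 31142 + 4518 = 148785
Step 2: Fold carry: (17713 + 2) = 17715
One's complement = ~17715 & 0xFFFF = 47820

47820


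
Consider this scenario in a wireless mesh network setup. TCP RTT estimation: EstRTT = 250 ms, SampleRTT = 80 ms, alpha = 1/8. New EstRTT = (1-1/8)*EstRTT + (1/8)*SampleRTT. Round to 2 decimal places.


Given: EstRTT = 250 ms, SampleRTT = 80 ms, alpha = 1/8
New EstRTT = (1 - alpha) * EstRTT + alpha * SampleRTT
(7/8) * 250 = 218.75
(1/8) * 80 = 10
New EstRTT = 218.75 + 10 = 228.75 ms -> 228.75 ms (2 dp)

228.75


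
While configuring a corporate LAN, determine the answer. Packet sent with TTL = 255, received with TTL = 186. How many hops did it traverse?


Given: initial TTL = 255, received TTL = 186
Hops = initial TTL - received TTL
Hops = 255 - 186 = 69

69


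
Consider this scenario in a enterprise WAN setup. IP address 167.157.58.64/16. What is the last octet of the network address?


Given: IP = 167.157.58.64, prefix = /16
Subnet mask = 255.255.0.0
Last octet of IP: 64
Last octet of mask: 0
Network last octet = 64 AND 0 = 0

0


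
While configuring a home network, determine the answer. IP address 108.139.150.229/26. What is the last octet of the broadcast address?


Given: IP = 108.139.150.229, prefix = /26
Host bits = 32 - 26 = 6
Network last octet = 229 AND mask = 192
Host part size = 2^6 - 1 = 63
Broadcast last octet = 192 OR 63 = 255

255


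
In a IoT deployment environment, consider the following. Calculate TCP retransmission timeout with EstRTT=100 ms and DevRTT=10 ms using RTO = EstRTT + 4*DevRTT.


Given: EstRTT = 100 ms, DevRTT = 10 ms
Timeout = EstRTT + 4 * DevRTT
4 * DevRTT = 4 * 10 = 40
Timeout = 100 + 40 = 140 ms

140


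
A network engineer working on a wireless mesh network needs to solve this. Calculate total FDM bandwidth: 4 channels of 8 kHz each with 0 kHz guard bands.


Given: 4 channels, 8 kHz each, guard = 0 kHz
Channel bandwidth = 4 * 8 = 32 kHz
Guard bands = 3 gaps * 0 kHz = 0 kHz
Total = 32 + 0 = 32 kHz

32


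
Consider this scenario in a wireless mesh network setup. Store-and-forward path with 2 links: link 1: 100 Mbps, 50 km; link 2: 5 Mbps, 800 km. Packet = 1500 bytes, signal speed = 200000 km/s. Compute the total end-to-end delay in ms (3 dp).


Packet = 1500 bytes = 12000 bits. Store-and-forward: sum (t_trans + t_prop) per link.
Link 1: t_trans = 12000/(100*10^6) s = 0.1200 ms; t_prop = 50/200000 s = 0.2500 ms; subtotal = 0.3700 ms
Link 2: t_trans = 12000/(5*10^6) s = 2.4000 ms; t_prop = 800/200000 s = 4.0000 ms; subtotal = 6.4000 ms
End-to-end = 0.3700 + 6.4000 = 6.7700 ms -> 6.770 ms (3 dp)

6.770


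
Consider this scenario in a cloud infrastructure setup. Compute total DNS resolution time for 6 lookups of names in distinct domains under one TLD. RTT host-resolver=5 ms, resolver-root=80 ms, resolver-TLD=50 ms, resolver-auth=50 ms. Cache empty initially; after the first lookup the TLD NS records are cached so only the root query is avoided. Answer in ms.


Lookup 1 (cold cache): local + root + TLD + auth = 5 + 80 + 50 + 50 = 185 ms
Lookups 2..6 (TLD NS cached -> skip root; new domain -> still ask TLD and auth): local + TLD + auth = 5 + 50 + 50 = 105 ms each
Remaining 5 lookups: 5 * 105 = 525 ms
Total = 185 + 525 = 710 ms

710


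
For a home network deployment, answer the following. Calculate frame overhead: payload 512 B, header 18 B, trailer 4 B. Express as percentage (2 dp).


Given: payload = 512 B, header = 18 B, trailer = 4 B
Overhead bytes = header + trailer = 18 + 4 = 22
Total frame = payload + overhead = 512 + 22 = 534
Overhead % = 22 / 534 * 100 = 4.1199% -> 4.12% (2 dp)

4.12


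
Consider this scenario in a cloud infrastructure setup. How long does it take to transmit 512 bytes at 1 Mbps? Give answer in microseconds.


Given: packet = 512 bytes, bandwidth = 1 Mbps
Packet in bits = 512 * 8 = 4096 bits
Bandwidth = 1 * 10^6 = 1000000 bps
Time = 4096 / 1000000 seconds
Time in us = 4096 * 10^6 / 1000000 = 4096

4096


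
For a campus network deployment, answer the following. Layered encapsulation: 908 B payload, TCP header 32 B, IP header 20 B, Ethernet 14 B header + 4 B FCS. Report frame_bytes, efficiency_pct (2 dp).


TCP segment = 908 + 32 = 940 B
IP packet = 940 + 20 = 960 B
Ethernet frame = 960 + 14 + 4 = 978 B
Efficiency = app / frame = 908 / 978 = 0.928425 = 92.8425% -> 92.84% (2 dp)

978, 92.84


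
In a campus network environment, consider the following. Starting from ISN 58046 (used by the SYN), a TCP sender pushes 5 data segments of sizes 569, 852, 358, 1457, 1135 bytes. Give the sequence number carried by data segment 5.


The SYN occupies sequence number ISN = 58046, so the first data byte is ISN + 1 = 58047.
SEQ of data segment i = (ISN + 1) + sum of payload sizes of segments 1..i-1.
Segment 1: SEQ = 58047, payload = 569 bytes
Segment 2: SEQ = 58616, payload = 852 bytes
Segment 3: SEQ = 59468, payload = 358 bytes
Segment 4: SEQ = 59826, payload = 1457 bytes
Segment 5: SEQ = 61283, payload = 1135 bytes
SEQ of segment 5 = 58047 + 569 + 852 + 358 + 1457 = 61283

61283


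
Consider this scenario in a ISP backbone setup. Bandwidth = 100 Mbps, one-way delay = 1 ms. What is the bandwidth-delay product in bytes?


Given: bandwidth = 100 Mbps, delay = 1 ms
BDP in bits = 100 * 10^6 * 1 / 1000
BDP in bits = 100000
BDP in bytes = 100000 / 8 = 12500

12500


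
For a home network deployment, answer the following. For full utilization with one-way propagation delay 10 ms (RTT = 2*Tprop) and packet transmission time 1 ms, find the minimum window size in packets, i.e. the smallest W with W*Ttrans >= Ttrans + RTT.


Given: Ttrans = 1 ms, RTT = 20 ms (= 2 * Tprop, Tprop = 10 ms)
Time until first ACK returns = Ttrans + RTT = 1 + 20 = 21 ms
Need W * Ttrans >= Ttrans + RTT  ->  W >= (Ttrans + RTT) / Ttrans
(Ttrans + RTT) / Ttrans = 21 / 1 = 21
W_min = ceil(21) = 21

21


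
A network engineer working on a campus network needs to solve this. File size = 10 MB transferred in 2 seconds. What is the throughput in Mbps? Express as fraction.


Given: file = 10 MB, time = 2 s
File in Mb = 10 * 8 = 80 Mb
Throughput = 80 / 2 Mbps
Throughput = 40 Mbps

40


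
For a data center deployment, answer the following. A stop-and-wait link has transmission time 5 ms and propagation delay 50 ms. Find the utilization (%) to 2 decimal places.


Given: Ttrans = 5 ms, Tprop = 50 ms
RTT = 2 * Tprop = 2 * 50 = 100 ms
U = Ttrans / (Ttrans + RTT)
U = 5 / (5 + 100)
U = 5 / 105 = 0.047619
U% = 4.76%

4.76


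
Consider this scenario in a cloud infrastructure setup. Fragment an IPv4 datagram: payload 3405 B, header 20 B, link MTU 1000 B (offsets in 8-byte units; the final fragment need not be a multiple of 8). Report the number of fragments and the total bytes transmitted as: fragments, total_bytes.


Max data per non-final fragment = floor((MTU - header)/8)*8 = floor((1000 - 20)/8)*8 = floor(980/8)*8 = 976 B
Final fragment needs no 8-byte alignment: it can carry up to MTU - header = 980 B
Non-final fragments needed = ceil((payload - 980) / 976) = ceil(2425/976) = ceil(2.4846) = 3
Number of fragments = 3 + 1 = 4
Fragment sizes (data): 3 * 976 B + 477 B (last, 477 <= 980 OK)
Total bytes sent = payload + n_frags * header = 3405 + 4*20 = 3405 + 80 = 3485 B

4, 3485


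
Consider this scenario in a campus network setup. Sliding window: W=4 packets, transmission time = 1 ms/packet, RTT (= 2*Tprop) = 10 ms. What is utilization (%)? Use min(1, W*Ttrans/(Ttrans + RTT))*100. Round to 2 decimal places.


Given: W = 4, Ttrans = 1 ms, RTT = 10 ms (= 2 * Tprop, Tprop = 5 ms)
Cycle time = Ttrans + RTT = 1 + 10 = 11 ms (first packet sent until its ACK returns)
W * Ttrans = 4 * 1 = 4 ms of sending per cycle
W * Ttrans / (Ttrans + RTT) = 4 / 11 = 0.363636
U = min(1, 0.363636) = 0.363636
U% = 36.36%

36.36


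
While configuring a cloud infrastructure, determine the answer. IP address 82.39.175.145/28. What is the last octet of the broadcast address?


Given: IP = 82.39.175.145, prefix = /28
Host bits = 32 - 28 = 4
Network last octet = 145 AND mask = 144
Host part size = 2^4 - 1 = 15
Broadcast last octet = 144 OR 15 = 159

159


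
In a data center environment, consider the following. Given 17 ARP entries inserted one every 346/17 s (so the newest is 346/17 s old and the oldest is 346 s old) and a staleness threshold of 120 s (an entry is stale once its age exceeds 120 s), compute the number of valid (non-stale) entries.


Ages are k * 346/17 s for k = 1..17 (spacing = 20.3529 s).
Entry k is valid iff k * 346/17 <= 120 iff k <= 17 * 120 / 346 = 5.8960
n_valid = floor(5.8960) = 5
(n_stale = 17 - 5 = 12)

5


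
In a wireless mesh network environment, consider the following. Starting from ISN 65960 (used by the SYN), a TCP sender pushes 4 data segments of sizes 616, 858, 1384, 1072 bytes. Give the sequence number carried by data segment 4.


The SYN occupies sequence number ISN = 65960, so the first data byte is ISN + 1 = 65961.
SEQ of data segment i = (ISN + 1) + sum of payload sizes of segments 1..i-1.
Segment 1: SEQ = 65961, payload = 616 bytes
Segment 2: SEQ = 66577, payload = 858 bytes
Segment 3: SEQ = 67435, payload = 1384 bytes
Segment 4: SEQ = 68819, payload = 1072 bytes
SEQ of segment 4 = 65961 + 616 + 858 + 1384 = 68819

68819


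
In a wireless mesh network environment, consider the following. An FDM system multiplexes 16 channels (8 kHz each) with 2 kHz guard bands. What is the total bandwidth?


Given: 16 channels, 8 kHz each, guard = 2 kHz
Channel bandwidth = 16 * 8 = 128 kHz
Guard bands = 15 gaps * 2 kHz = 30 kHz
Total = 128 + 30 = 158 kHz

158


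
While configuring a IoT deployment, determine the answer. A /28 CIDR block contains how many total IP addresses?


Given: CIDR prefix /28
Host bits = 32 - 28 = 4
Total addresses = 2^4 = 16

16
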